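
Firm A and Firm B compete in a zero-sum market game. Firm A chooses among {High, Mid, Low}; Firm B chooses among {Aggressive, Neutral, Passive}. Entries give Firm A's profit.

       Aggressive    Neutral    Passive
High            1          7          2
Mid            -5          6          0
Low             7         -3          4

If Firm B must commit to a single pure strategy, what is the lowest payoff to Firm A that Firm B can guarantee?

Column maxima: Aggressive → 7, Neutral → 7, Passive → 4.
The smallest of these is 4.

4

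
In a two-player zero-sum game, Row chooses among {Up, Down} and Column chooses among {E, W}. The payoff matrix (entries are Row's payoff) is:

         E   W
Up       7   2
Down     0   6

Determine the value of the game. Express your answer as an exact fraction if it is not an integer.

42/11

Row minima: Up → 2, Down → 0; maximin = 2.
Column maxima: E → 7, W → 6; minimax = 6.
2 ≠ 6, so there is no saddle point; optimal play is mixed.
Let Row play Up with probability p. Expected payoff against E: 7p + 0(1−p) = 7p; against W: 2p + 6(1−p) = −4p + 6.
Setting these equal: 7p = −4p + 6 ⇒ 11p = 6 ⇒ p = 6/11, and the value is (7)·(6/11) = 42/11.
For Column: with q = P(E), equating Up's and Down's payoffs gives 5q + 2 = −6q + 6 ⇒ q = 4/11.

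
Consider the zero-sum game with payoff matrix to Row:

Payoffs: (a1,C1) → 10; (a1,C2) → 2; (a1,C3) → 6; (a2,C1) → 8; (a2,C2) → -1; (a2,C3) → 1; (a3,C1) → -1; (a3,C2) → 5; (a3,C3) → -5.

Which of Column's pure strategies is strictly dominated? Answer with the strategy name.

C1

C3 holds Row's payoff strictly below C1 in every row: 6 < 10, 1 < 8, -5 < -1.
So C1 is strictly dominated for Column.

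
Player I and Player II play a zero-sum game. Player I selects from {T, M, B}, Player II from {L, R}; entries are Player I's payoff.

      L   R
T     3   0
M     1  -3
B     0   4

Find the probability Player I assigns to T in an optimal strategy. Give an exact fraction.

Row minima: T → 0, M → -3, B → 0; maximin = 0.
Column maxima: L → 3, R → 4; minimax = 3.
0 ≠ 3, so there is no saddle point; optimal play is mixed.
M is strictly dominated by T, so Player I never plays it.
On the remaining 2×2 (T, B vs L, R):
Let Player I play T with probability p. Expected payoff against L: 3p + 0(1−p) = 3p; against R: 0p + 4(1−p) = −4p + 4.
Setting these equal: 3p = −4p + 4 ⇒ 7p = 4 ⇒ p = 4/7, and the value is (3)·(4/7) = 12/7.
For Player II: with q = P(L), equating T's and B's payoffs gives 3q = −4q + 4 ⇒ q = 4/7.

4/7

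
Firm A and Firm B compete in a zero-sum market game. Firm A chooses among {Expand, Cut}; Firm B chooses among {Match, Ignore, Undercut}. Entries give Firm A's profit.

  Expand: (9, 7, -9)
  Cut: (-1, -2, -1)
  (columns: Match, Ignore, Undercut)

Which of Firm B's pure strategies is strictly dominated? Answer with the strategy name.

Ignore holds Firm A's payoff strictly below Match in every row: 7 < 9, -2 < -1.
So Match is strictly dominated for Firm B.

Match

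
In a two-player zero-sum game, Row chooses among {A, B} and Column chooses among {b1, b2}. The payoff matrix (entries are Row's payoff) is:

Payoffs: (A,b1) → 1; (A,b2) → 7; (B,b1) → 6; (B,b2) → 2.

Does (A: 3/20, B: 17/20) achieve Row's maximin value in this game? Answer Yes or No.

No

Against b1 this mix gives (3/20)·1 + (17/20)·6 = 21/4.
Against b2 this mix gives (3/20)·7 + (17/20)·2 = 11/4.
Column will play b2, holding Row to 11/4. Shifting weight toward the row that does better against b2 would raise this floor (the equalizing mix achieves 4 against both b2 and b1), so the proposed strategy is not optimal.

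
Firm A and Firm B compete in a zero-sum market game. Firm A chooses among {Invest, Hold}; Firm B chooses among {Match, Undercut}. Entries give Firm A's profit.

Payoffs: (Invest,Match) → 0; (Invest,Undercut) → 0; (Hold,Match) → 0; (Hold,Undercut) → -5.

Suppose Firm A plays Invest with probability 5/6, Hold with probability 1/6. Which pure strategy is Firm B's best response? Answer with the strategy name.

If Firm B plays Match, Firm A's expected payoff is (5/6)·0 + (1/6)·0 = 0.
If Firm B plays Undercut, Firm A's expected payoff is (5/6)·0 + (1/6)·(-5) = -5/6.
Firm B minimizes Firm A's payoff; the smallest is -5/6, so the best response is Undercut.

Undercut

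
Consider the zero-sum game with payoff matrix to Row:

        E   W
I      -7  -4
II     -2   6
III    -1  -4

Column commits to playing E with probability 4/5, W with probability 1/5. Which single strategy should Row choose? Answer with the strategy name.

II

Expected payoff of I: (4/5)·(-7) + (1/5)·(-4) = -32/5.
Expected payoff of II: (4/5)·(-2) + (1/5)·6 = -2/5.
Expected payoff of III: (4/5)·(-1) + (1/5)·(-4) = -8/5.
The largest is -2/5, so Row's best response is II.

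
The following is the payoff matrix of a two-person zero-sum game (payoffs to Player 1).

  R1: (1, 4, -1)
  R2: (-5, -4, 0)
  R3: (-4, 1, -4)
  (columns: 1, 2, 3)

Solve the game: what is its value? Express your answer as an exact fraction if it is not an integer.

-5/7

Row minima: R1 → -1, R2 → -5, R3 → -4; maximin = -1.
Column maxima: 1 → 1, 2 → 4, 3 → 0; minimax = 0.
-1 ≠ 0, so there is no saddle point; optimal play is mixed.
R3 is strictly dominated by R1, so Player 1 never plays it.
2 is strictly dominated by 1 (it gives Player 1 strictly more in every row), so Player 2 never plays it.
On the remaining 2×2 (R1, R2 vs 1, 3):
Let Player 1 play R1 with probability p. Expected payoff against 1: 1p + (-5)(1−p) = 6p − 5; against 3: (-1)p + 0(1−p) = −p.
Setting these equal: 6p − 5 = −p ⇒ 7p = 5 ⇒ p = 5/7, and the value is (6)·(5/7) − 5 = -5/7.
For Player 2: with q = P(1), equating R1's and R2's payoffs gives 2q − 1 = −5q ⇒ q = 1/7.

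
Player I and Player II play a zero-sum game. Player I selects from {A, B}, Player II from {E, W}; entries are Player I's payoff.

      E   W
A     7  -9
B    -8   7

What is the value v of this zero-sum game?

-23/31

Row minima: A → -9, B → -8; maximin = -8.
Column maxima: E → 7, W → 7; minimax = 7.
-8 ≠ 7, so there is no saddle point; optimal play is mixed.
Let Player I play A with probability p. Expected payoff against E: 7p + (-8)(1−p) = 15p − 8; against W: (-9)p + 7(1−p) = −16p + 7.
Setting these equal: 15p − 8 = −16p + 7 ⇒ 31p = 15 ⇒ p = 15/31, and the value is (15)·(15/31) − 8 = -23/31.
For Player II: with q = P(E), equating A's and B's payoffs gives 16q − 9 = −15q + 7 ⇒ q = 16/31.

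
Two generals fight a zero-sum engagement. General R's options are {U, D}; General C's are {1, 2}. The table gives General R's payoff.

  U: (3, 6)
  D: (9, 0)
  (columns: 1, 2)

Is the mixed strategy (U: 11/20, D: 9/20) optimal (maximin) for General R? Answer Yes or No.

No

Against 1 this mix gives (11/20)·3 + (9/20)·9 = 57/10.
Against 2 this mix gives (11/20)·6 + (9/20)·0 = 33/10.
General C will play 2, holding General R to 33/10. Shifting weight toward the row that does better against 2 would raise this floor (the equalizing mix achieves 9/2 against both 2 and 1), so the proposed strategy is not optimal.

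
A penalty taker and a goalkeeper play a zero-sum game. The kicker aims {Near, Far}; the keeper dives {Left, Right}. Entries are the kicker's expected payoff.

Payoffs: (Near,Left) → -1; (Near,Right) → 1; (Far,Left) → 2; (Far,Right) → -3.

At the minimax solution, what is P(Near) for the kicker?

5/7

Row minima: Near → -1, Far → -3; maximin = -1.
Column maxima: Left → 2, Right → 1; minimax = 1.
-1 ≠ 1, so there is no saddle point; optimal play is mixed.
Let the kicker play Near with probability p. Expected payoff against Left: (-1)p + 2(1−p) = −3p + 2; against Right: 1p + (-3)(1−p) = 4p − 3.
Setting these equal: −3p + 2 = 4p − 3 ⇒ −7p = -5 ⇒ p = 5/7, and the value is (-3)·(5/7) + 2 = -1/7.
For the keeper: with q = P(Left), equating Near's and Far's payoffs gives −2q + 1 = 5q − 3 ⇒ q = 4/7.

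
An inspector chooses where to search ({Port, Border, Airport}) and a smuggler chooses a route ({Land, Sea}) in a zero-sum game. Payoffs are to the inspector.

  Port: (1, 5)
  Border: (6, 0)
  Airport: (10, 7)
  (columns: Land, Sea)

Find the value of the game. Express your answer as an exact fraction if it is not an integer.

Row minima: Port → 1, Border → 0, Airport → 7; maximin = 7.
Column maxima: Land → 10, Sea → 7; minimax = 7.
Since maximin = minimax = 7, there is a saddle point and the value is 7.

7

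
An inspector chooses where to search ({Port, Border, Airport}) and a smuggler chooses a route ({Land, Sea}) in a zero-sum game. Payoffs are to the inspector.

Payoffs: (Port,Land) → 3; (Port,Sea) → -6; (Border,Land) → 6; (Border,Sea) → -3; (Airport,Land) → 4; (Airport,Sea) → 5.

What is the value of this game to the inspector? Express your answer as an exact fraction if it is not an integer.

Row minima: Port → -6, Border → -3, Airport → 4; maximin = 4.
Column maxima: Land → 6, Sea → 5; minimax = 5.
4 ≠ 5, so there is no saddle point; optimal play is mixed.
Port is strictly dominated by Border, so the inspector never plays it.
On the remaining 2×2 (Border, Airport vs Land, Sea):
Let the inspector play Border with probability p. Expected payoff against Land: 6p + 4(1−p) = 2p + 4; against Sea: (-3)p + 5(1−p) = −8p + 5.
Setting these equal: 2p + 4 = −8p + 5 ⇒ 10p = 1 ⇒ p = 1/10, and the value is (2)·(1/10) + 4 = 21/5.
For the smuggler: with q = P(Land), equating Border's and Airport's payoffs gives 9q − 3 = −q + 5 ⇒ q = 4/5.

21/5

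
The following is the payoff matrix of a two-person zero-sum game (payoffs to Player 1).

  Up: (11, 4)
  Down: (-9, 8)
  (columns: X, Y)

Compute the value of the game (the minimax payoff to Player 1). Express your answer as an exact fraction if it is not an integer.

Row minima: Up → 4, Down → -9; maximin = 4.
Column maxima: X → 11, Y → 8; minimax = 8.
4 ≠ 8, so there is no saddle point; optimal play is mixed.
Let Player 1 play Up with probability p. Expected payoff against X: 11p + (-9)(1−p) = 20p − 9; against Y: 4p + 8(1−p) = −4p + 8.
Setting these equal: 20p − 9 = −4p + 8 ⇒ 24p = 17 ⇒ p = 17/24, and the value is (20)·(17/24) − 9 = 31/6.
For Player 2: with q = P(X), equating Up's and Down's payoffs gives 7q + 4 = −17q + 8 ⇒ q = 1/6.

31/6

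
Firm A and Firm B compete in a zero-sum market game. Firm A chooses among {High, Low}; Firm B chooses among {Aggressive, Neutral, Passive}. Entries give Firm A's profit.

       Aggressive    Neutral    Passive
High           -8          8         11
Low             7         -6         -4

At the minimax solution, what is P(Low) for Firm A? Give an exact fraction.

Row minima: High → -8, Low → -6; maximin = -6.
Column maxima: Aggressive → 7, Neutral → 8, Passive → 11; minimax = 7.
-6 ≠ 7, so there is no saddle point; optimal play is mixed.
Passive is strictly dominated by Neutral (it gives Firm A strictly more in every row), so Firm B never plays it.
On the remaining 2×2 (High, Low vs Aggressive, Neutral):
Let Firm A play High with probability p. Expected payoff against Aggressive: (-8)p + 7(1−p) = −15p + 7; against Neutral: 8p + (-6)(1−p) = 14p − 6.
Setting these equal: −15p + 7 = 14p − 6 ⇒ −29p = -13 ⇒ p = 13/29, and the value is (-15)·(13/29) + 7 = 8/29.
For Firm B: with q = P(Aggressive), equating High's and Low's payoffs gives −16q + 8 = 13q − 6 ⇒ q = 14/29.

16/29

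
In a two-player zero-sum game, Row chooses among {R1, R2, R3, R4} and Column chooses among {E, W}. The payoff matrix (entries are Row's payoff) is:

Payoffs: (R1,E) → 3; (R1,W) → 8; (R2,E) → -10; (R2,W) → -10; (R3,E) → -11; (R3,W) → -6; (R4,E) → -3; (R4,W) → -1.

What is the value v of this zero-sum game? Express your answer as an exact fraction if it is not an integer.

3

Row minima: R1 → 3, R2 → -10, R3 → -11, R4 → -3; maximin = 3.
Column maxima: E → 3, W → 8; minimax = 3.
Since maximin = minimax = 3, there is a saddle point and the value is 3.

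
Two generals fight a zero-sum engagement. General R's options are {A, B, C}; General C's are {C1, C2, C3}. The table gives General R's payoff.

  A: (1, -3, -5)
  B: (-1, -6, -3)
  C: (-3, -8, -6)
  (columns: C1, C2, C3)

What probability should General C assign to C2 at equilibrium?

Row minima: A → -5, B → -6, C → -8; maximin = -5.
Column maxima: C1 → 1, C2 → -3, C3 → -3; minimax = -3.
-5 ≠ -3, so there is no saddle point; optimal play is mixed.
C is strictly dominated by A, so General R never plays it.
C1 is strictly dominated by C2 (it gives General R strictly more in every row), so General C never plays it.
On the remaining 2×2 (A, B vs C2, C3):
Let General R play A with probability p. Expected payoff against C2: (-3)p + (-6)(1−p) = 3p − 6; against C3: (-5)p + (-3)(1−p) = −2p − 3.
Setting these equal: 3p − 6 = −2p − 3 ⇒ 5p = 3 ⇒ p = 3/5, and the value is (3)·(3/5) − 6 = -21/5.
For General C: with q = P(C2), equating A's and B's payoffs gives 2q − 5 = −3q − 3 ⇒ q = 2/5.

2/5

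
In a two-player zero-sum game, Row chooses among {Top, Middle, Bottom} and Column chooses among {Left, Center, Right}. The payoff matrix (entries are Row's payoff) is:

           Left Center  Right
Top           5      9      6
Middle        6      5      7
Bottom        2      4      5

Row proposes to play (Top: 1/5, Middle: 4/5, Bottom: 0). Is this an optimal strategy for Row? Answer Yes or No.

Against Left this mix gives (1/5)·5 + (4/5)·6 = 29/5.
Against Center this mix gives (1/5)·9 + (4/5)·5 = 29/5.
Against Right this mix gives (1/5)·6 + (4/5)·7 = 34/5.
All of Column's active replies (Left, Center) yield 29/5, and no column does worse for Row. The mix makes Column indifferent and guarantees 29/5, so it is optimal.

Yes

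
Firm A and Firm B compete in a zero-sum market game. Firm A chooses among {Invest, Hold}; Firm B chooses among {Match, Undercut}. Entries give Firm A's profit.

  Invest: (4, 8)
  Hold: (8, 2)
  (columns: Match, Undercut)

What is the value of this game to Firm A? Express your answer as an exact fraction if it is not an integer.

28/5

Row minima: Invest → 4, Hold → 2; maximin = 4.
Column maxima: Match → 8, Undercut → 8; minimax = 8.
4 ≠ 8, so there is no saddle point; optimal play is mixed.
Let Firm A play Invest with probability p. Expected payoff against Match: 4p + 8(1−p) = −4p + 8; against Undercut: 8p + 2(1−p) = 6p + 2.
Setting these equal: −4p + 8 = 6p + 2 ⇒ −10p = -6 ⇒ p = 3/5, and the value is (-4)·(3/5) + 8 = 28/5.
For Firm B: with q = P(Match), equating Invest's and Hold's payoffs gives −4q + 8 = 6q + 2 ⇒ q = 3/5.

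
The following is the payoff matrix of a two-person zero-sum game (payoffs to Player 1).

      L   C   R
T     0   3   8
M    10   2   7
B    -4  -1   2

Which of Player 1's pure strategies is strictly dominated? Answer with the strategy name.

T gives a strictly higher payoff than B against every column: 0 > -4, 3 > -1, 8 > 2.
So B is strictly dominated and Player 1 never plays it.

B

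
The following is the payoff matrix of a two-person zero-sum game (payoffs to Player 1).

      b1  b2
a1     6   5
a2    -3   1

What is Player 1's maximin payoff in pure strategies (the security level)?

Row minima: a1 → 5, a2 → -3.
The best of these is 5.

5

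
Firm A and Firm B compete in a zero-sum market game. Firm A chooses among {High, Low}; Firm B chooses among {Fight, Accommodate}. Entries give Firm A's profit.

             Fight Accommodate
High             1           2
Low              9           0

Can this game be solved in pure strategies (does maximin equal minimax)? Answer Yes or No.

Row minima: High → 1, Low → 0; maximin = 1.
Column maxima: Fight → 9, Accommodate → 2; minimax = 2.
1 ≠ 2, so no pure-strategy equilibrium exists.

No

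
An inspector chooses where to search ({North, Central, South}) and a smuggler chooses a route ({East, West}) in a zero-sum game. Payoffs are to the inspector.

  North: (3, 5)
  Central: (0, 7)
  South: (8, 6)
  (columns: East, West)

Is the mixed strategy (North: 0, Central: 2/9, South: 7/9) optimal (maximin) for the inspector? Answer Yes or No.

Yes

Against East this mix gives (2/9)·0 + (7/9)·8 = 56/9.
Against West this mix gives (2/9)·7 + (7/9)·6 = 56/9.
All of the smuggler's active replies (East, West) yield 56/9, and no column does worse for the inspector. The mix makes the smuggler indifferent and guarantees 56/9, so it is optimal.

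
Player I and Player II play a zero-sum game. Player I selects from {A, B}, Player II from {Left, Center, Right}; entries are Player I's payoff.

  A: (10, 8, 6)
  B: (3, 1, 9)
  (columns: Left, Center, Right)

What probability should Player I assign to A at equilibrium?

Row minima: A → 6, B → 1; maximin = 6.
Column maxima: Left → 10, Center → 8, Right → 9; minimax = 8.
6 ≠ 8, so there is no saddle point; optimal play is mixed.
Left is strictly dominated by Center (it gives Player I strictly more in every row), so Player II never plays it.
On the remaining 2×2 (A, B vs Center, Right):
Let Player I play A with probability p. Expected payoff against Center: 8p + 1(1−p) = 7p + 1; against Right: 6p + 9(1−p) = −3p + 9.
Setting these equal: 7p + 1 = −3p + 9 ⇒ 10p = 8 ⇒ p = 4/5, and the value is (7)·(4/5) + 1 = 33/5.
For Player II: with q = P(Center), equating A's and B's payoffs gives 2q + 6 = −8q + 9 ⇒ q = 3/10.

4/5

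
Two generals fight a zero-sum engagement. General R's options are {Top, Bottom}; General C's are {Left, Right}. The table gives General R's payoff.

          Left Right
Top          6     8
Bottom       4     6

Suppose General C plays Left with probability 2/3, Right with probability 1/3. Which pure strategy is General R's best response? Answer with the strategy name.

Expected payoff of Top: (2/3)·6 + (1/3)·8 = 20/3.
Expected payoff of Bottom: (2/3)·4 + (1/3)·6 = 14/3.
The largest is 20/3, so General R's best response is Top.

Top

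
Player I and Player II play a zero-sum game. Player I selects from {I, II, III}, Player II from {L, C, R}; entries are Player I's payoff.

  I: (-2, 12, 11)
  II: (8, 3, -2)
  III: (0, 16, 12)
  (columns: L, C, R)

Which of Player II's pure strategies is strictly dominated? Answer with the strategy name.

C

R holds Player I's payoff strictly below C in every row: 11 < 12, -2 < 3, 12 < 16.
So C is strictly dominated for Player II.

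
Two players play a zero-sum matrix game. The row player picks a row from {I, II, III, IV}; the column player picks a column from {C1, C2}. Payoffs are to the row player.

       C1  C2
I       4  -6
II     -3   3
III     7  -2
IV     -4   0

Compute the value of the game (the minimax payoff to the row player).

1

Row minima: I → -6, II → -3, III → -2, IV → -4; maximin = -2.
Column maxima: C1 → 7, C2 → 3; minimax = 3.
-2 ≠ 3, so there is no saddle point; optimal play is mixed.
I is strictly dominated by III, so the row player never plays it.
IV is strictly dominated by II, so the row player never plays it.
On the remaining 2×2 (II, III vs C1, C2):
Let the row player play II with probability p. Expected payoff against C1: (-3)p + 7(1−p) = −10p + 7; against C2: 3p + (-2)(1−p) = 5p − 2.
Setting these equal: −10p + 7 = 5p − 2 ⇒ −15p = -9 ⇒ p = 3/5, and the value is (-10)·(3/5) + 7 = 1.
For the column player: with q = P(C1), equating II's and III's payoffs gives −6q + 3 = 9q − 2 ⇒ q = 1/3.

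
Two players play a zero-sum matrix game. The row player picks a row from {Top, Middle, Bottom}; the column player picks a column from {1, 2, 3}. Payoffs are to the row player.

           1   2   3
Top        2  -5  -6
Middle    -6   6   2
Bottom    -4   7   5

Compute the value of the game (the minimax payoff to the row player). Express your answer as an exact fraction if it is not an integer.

Row minima: Top → -6, Middle → -6, Bottom → -4; maximin = -4.
Column maxima: 1 → 2, 2 → 7, 3 → 5; minimax = 2.
-4 ≠ 2, so there is no saddle point; optimal play is mixed.
Middle is strictly dominated by Bottom, so the row player never plays it.
2 is strictly dominated by 3 (it gives the row player strictly more in every row), so the column player never plays it.
On the remaining 2×2 (Top, Bottom vs 1, 3):
Let the row player play Top with probability p. Expected payoff against 1: 2p + (-4)(1−p) = 6p − 4; against 3: (-6)p + 5(1−p) = −11p + 5.
Setting these equal: 6p − 4 = −11p + 5 ⇒ 17p = 9 ⇒ p = 9/17, and the value is (6)·(9/17) − 4 = -14/17.
For the column player: with q = P(1), equating Top's and Bottom's payoffs gives 8q − 6 = −9q + 5 ⇒ q = 11/17.

-14/17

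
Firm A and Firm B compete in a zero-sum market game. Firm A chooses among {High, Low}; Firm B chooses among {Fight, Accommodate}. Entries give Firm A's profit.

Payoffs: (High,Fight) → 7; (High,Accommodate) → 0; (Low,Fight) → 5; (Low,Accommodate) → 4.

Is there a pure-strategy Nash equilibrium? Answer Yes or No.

Yes

Row minima: High → 0, Low → 4; maximin = 4.
Column maxima: Fight → 7, Accommodate → 4; minimax = 4.
maximin = minimax = 4, so a saddle point exists.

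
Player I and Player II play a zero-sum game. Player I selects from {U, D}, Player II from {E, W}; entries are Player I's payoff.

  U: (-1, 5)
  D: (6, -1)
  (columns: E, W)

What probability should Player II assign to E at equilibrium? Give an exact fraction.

6/13

Row minima: U → -1, D → -1; maximin = -1.
Column maxima: E → 6, W → 5; minimax = 5.
-1 ≠ 5, so there is no saddle point; optimal play is mixed.
Let Player I play U with probability p. Expected payoff against E: (-1)p + 6(1−p) = −7p + 6; against W: 5p + (-1)(1−p) = 6p − 1.
Setting these equal: −7p + 6 = 6p − 1 ⇒ −13p = -7 ⇒ p = 7/13, and the value is (-7)·(7/13) + 6 = 29/13.
For Player II: with q = P(E), equating U's and D's payoffs gives −6q + 5 = 7q − 1 ⇒ q = 6/13.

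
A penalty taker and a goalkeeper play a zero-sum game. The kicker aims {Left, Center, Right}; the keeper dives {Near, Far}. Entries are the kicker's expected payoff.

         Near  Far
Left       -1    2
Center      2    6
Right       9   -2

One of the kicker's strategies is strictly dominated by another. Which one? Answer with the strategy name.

Left

Center gives a strictly higher payoff than Left against every column: 2 > -1, 6 > 2.
So Left is strictly dominated and the kicker never plays it.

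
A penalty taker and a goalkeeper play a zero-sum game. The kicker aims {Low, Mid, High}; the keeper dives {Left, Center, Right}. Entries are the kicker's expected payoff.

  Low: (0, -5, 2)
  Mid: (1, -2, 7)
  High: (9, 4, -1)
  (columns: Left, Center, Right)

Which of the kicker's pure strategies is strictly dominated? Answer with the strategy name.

Low

Mid gives a strictly higher payoff than Low against every column: 1 > 0, -2 > -5, 7 > 2.
So Low is strictly dominated and the kicker never plays it.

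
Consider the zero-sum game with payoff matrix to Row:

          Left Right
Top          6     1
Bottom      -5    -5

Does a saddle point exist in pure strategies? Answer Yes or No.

Yes

Row minima: Top → 1, Bottom → -5; maximin = 1.
Column maxima: Left → 6, Right → 1; minimax = 1.
maximin = minimax = 1, so a saddle point exists.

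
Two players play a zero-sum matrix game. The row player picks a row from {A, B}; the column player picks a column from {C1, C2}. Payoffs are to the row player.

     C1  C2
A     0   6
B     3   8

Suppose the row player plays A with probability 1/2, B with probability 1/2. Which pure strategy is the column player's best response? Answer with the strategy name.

C1

If the column player plays C1, the row player's expected payoff is (1/2)·0 + (1/2)·3 = 3/2.
If the column player plays C2, the row player's expected payoff is (1/2)·6 + (1/2)·8 = 7.
The column player minimizes the row player's payoff; the smallest is 3/2, so the best response is C1.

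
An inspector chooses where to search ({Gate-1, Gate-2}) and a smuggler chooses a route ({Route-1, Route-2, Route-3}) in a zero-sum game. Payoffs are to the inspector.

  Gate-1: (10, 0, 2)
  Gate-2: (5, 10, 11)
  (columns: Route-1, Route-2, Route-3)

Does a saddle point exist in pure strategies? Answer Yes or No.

No

Row minima: Gate-1 → 0, Gate-2 → 5; maximin = 5.
Column maxima: Route-1 → 10, Route-2 → 10, Route-3 → 11; minimax = 10.
5 ≠ 10, so no pure-strategy equilibrium exists.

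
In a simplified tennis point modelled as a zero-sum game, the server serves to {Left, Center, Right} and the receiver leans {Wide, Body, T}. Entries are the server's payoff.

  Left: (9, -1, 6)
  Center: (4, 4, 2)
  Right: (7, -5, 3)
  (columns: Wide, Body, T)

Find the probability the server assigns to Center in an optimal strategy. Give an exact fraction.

7/9

Row minima: Left → -1, Center → 2, Right → -5; maximin = 2.
Column maxima: Wide → 9, Body → 4, T → 6; minimax = 4.
2 ≠ 4, so there is no saddle point; optimal play is mixed.
Right is strictly dominated by Left, so the server never plays it.
Wide is strictly dominated by T (it gives the server strictly more in every row), so the receiver never plays it.
On the remaining 2×2 (Left, Center vs Body, T):
Let the server play Left with probability p. Expected payoff against Body: (-1)p + 4(1−p) = −5p + 4; against T: 6p + 2(1−p) = 4p + 2.
Setting these equal: −5p + 4 = 4p + 2 ⇒ −9p = -2 ⇒ p = 2/9, and the value is (-5)·(2/9) + 4 = 26/9.
For the receiver: with q = P(Body), equating Left's and Center's payoffs gives −7q + 6 = 2q + 2 ⇒ q = 4/9.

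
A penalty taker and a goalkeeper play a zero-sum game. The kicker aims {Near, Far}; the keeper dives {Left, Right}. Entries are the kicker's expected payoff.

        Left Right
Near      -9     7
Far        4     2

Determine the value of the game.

Row minima: Near → -9, Far → 2; maximin = 2.
Column maxima: Left → 4, Right → 7; minimax = 4.
2 ≠ 4, so there is no saddle point; optimal play is mixed.
Let the kicker play Near with probability p. Expected payoff against Left: (-9)p + 4(1−p) = −13p + 4; against Right: 7p + 2(1−p) = 5p + 2.
Setting these equal: −13p + 4 = 5p + 2 ⇒ −18p = -2 ⇒ p = 1/9, and the value is (-13)·(1/9) + 4 = 23/9.
For the keeper: with q = P(Left), equating Near's and Far's payoffs gives −16q + 7 = 2q + 2 ⇒ q = 5/18.

23/9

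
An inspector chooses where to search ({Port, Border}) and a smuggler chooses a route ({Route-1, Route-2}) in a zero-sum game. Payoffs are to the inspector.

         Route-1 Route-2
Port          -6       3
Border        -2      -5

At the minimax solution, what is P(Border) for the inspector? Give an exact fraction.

Row minima: Port → -6, Border → -5; maximin = -5.
Column maxima: Route-1 → -2, Route-2 → 3; minimax = -2.
-5 ≠ -2, so there is no saddle point; optimal play is mixed.
Let the inspector play Port with probability p. Expected payoff against Route-1: (-6)p + (-2)(1−p) = −4p − 2; against Route-2: 3p + (-5)(1−p) = 8p − 5.
Setting these equal: −4p − 2 = 8p − 5 ⇒ −12p = -3 ⇒ p = 1/4, and the value is (-4)·(1/4) − 2 = -3.
For the smuggler: with q = P(Route-1), equating Port's and Border's payoffs gives −9q + 3 = 3q − 5 ⇒ q = 2/3.

3/4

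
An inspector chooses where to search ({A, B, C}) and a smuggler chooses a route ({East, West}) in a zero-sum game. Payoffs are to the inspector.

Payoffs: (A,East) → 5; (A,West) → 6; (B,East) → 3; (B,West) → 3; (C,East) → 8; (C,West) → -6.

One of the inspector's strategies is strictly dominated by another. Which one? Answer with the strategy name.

A gives a strictly higher payoff than B against every column: 5 > 3, 6 > 3.
So B is strictly dominated and the inspector never plays it.

B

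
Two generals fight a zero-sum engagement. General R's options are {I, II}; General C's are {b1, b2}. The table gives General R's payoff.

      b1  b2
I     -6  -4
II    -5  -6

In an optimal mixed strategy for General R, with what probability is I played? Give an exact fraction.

Row minima: I → -6, II → -6; maximin = -6.
Column maxima: b1 → -5, b2 → -4; minimax = -5.
-6 ≠ -5, so there is no saddle point; optimal play is mixed.
Let General R play I with probability p. Expected payoff against b1: (-6)p + (-5)(1−p) = −p − 5; against b2: (-4)p + (-6)(1−p) = 2p − 6.
Setting these equal: −p − 5 = 2p − 6 ⇒ −3p = -1 ⇒ p = 1/3, and the value is (-1)·(1/3) − 5 = -16/3.
For General C: with q = P(b1), equating I's and II's payoffs gives −2q − 4 = q − 6 ⇒ q = 2/3.

1/3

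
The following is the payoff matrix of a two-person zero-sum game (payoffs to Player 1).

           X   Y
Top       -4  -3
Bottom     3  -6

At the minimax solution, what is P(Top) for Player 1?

9/10

Row minima: Top → -4, Bottom → -6; maximin = -4.
Column maxima: X → 3, Y → -3; minimax = -3.
-4 ≠ -3, so there is no saddle point; optimal play is mixed.
Let Player 1 play Top with probability p. Expected payoff against X: (-4)p + 3(1−p) = −7p + 3; against Y: (-3)p + (-6)(1−p) = 3p − 6.
Setting these equal: −7p + 3 = 3p − 6 ⇒ −10p = -9 ⇒ p = 9/10, and the value is (-7)·(9/10) + 3 = -33/10.
For Player 2: with q = P(X), equating Top's and Bottom's payoffs gives −q − 3 = 9q − 6 ⇒ q = 3/10.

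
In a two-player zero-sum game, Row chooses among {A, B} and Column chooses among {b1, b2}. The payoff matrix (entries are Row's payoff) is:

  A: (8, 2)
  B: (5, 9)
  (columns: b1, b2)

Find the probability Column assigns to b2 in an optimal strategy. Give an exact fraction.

Row minima: A → 2, B → 5; maximin = 5.
Column maxima: b1 → 8, b2 → 9; minimax = 8.
5 ≠ 8, so there is no saddle point; optimal play is mixed.
Let Row play A with probability p. Expected payoff against b1: 8p + 5(1−p) = 3p + 5; against b2: 2p + 9(1−p) = −7p + 9.
Setting these equal: 3p + 5 = −7p + 9 ⇒ 10p = 4 ⇒ p = 2/5, and the value is (3)·(2/5) + 5 = 31/5.
For Column: with q = P(b1), equating A's and B's payoffs gives 6q + 2 = −4q + 9 ⇒ q = 7/10.

3/10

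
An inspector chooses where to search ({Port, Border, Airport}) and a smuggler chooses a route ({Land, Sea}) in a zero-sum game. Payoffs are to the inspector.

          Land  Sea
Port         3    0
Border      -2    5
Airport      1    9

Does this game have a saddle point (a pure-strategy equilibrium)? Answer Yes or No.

No

Row minima: Port → 0, Border → -2, Airport → 1; maximin = 1.
Column maxima: Land → 3, Sea → 9; minimax = 3.
1 ≠ 3, so no pure-strategy equilibrium exists.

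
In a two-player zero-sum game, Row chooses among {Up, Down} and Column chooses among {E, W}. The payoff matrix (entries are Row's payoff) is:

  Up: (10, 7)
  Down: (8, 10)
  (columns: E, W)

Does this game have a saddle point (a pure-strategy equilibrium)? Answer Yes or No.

Row minima: Up → 7, Down → 8; maximin = 8.
Column maxima: E → 10, W → 10; minimax = 10.
8 ≠ 10, so no pure-strategy equilibrium exists.

No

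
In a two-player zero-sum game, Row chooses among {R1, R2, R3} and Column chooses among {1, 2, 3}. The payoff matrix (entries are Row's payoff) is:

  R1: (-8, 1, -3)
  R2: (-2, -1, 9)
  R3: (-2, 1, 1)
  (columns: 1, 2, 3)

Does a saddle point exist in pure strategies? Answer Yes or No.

Row minima: R1 → -8, R2 → -2, R3 → -2; maximin = -2.
Column maxima: 1 → -2, 2 → 1, 3 → 9; minimax = -2.
maximin = minimax = -2, so a saddle point exists.

Yes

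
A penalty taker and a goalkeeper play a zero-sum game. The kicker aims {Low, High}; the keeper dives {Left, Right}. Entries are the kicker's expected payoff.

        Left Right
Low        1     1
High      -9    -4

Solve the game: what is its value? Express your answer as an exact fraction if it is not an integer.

1

Row minima: Low → 1, High → -9; maximin = 1.
Column maxima: Left → 1, Right → 1; minimax = 1.
Since maximin = minimax = 1, there is a saddle point and the value is 1.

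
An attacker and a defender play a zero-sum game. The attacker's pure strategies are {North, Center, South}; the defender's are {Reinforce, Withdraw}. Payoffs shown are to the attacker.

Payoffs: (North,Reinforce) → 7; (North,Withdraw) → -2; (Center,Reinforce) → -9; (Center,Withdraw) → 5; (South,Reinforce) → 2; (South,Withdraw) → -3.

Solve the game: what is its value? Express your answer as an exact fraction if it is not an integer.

17/23

Row minima: North → -2, Center → -9, South → -3; maximin = -2.
Column maxima: Reinforce → 7, Withdraw → 5; minimax = 5.
-2 ≠ 5, so there is no saddle point; optimal play is mixed.
South is strictly dominated by North, so the attacker never plays it.
On the remaining 2×2 (North, Center vs Reinforce, Withdraw):
Let the attacker play North with probability p. Expected payoff against Reinforce: 7p + (-9)(1−p) = 16p − 9; against Withdraw: (-2)p + 5(1−p) = −7p + 5.
Setting these equal: 16p − 9 = −7p + 5 ⇒ 23p = 14 ⇒ p = 14/23, and the value is (16)·(14/23) − 9 = 17/23.
For the defender: with q = P(Reinforce), equating North's and Center's payoffs gives 9q − 2 = −14q + 5 ⇒ q = 7/23.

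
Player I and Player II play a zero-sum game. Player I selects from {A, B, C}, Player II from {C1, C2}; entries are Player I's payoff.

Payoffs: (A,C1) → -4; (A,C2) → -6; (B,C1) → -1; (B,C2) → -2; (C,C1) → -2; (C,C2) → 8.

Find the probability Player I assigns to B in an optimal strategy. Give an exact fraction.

10/11

Row minima: A → -6, B → -2, C → -2; maximin = -2.
Column maxima: C1 → -1, C2 → 8; minimax = -1.
-2 ≠ -1, so there is no saddle point; optimal play is mixed.
A is strictly dominated by B, so Player I never plays it.
On the remaining 2×2 (B, C vs C1, C2):
Let Player I play B with probability p. Expected payoff against C1: (-1)p + (-2)(1−p) = p − 2; against C2: (-2)p + 8(1−p) = −10p + 8.
Setting these equal: p − 2 = −10p + 8 ⇒ 11p = 10 ⇒ p = 10/11, and the value is (1)·(10/11) − 2 = -12/11.
For Player II: with q = P(C1), equating B's and C's payoffs gives q − 2 = −10q + 8 ⇒ q = 10/11.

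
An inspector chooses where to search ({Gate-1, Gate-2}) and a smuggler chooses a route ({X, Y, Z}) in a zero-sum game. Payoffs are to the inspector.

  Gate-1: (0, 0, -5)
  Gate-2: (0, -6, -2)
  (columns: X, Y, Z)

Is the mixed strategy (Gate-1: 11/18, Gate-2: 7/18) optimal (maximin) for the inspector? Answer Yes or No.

Against X this mix gives (11/18)·0 + (7/18)·0 = 0.
Against Y this mix gives (11/18)·0 + (7/18)·(-6) = -7/3.
Against Z this mix gives (11/18)·(-5) + (7/18)·(-2) = -23/6.
The smuggler will play Z, holding the inspector to -23/6. Shifting weight toward the row that does better against Z would raise this floor (the equalizing mix achieves -10/3 against both Z and Y), so the proposed strategy is not optimal.

No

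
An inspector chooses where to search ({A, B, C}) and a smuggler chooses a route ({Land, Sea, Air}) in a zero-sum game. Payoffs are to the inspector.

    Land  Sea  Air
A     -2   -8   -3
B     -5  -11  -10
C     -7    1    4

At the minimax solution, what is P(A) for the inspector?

4/7

Row minima: A → -8, B → -11, C → -7; maximin = -7.
Column maxima: Land → -2, Sea → 1, Air → 4; minimax = -2.
-7 ≠ -2, so there is no saddle point; optimal play is mixed.
B is strictly dominated by A, so the inspector never plays it.
Air is strictly dominated by Sea (it gives the inspector strictly more in every row), so the smuggler never plays it.
On the remaining 2×2 (A, C vs Land, Sea):
Let the inspector play A with probability p. Expected payoff against Land: (-2)p + (-7)(1−p) = 5p − 7; against Sea: (-8)p + 1(1−p) = −9p + 1.
Setting these equal: 5p − 7 = −9p + 1 ⇒ 14p = 8 ⇒ p = 4/7, and the value is (5)·(4/7) − 7 = -29/7.
For the smuggler: with q = P(Land), equating A's and C's payoffs gives 6q − 8 = −8q + 1 ⇒ q = 9/14.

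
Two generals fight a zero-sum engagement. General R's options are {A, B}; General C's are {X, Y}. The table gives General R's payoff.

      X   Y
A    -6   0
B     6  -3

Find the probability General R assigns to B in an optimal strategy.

2/5

Row minima: A → -6, B → -3; maximin = -3.
Column maxima: X → 6, Y → 0; minimax = 0.
-3 ≠ 0, so there is no saddle point; optimal play is mixed.
Let General R play A with probability p. Expected payoff against X: (-6)p + 6(1−p) = −12p + 6; against Y: 0p + (-3)(1−p) = 3p − 3.
Setting these equal: −12p + 6 = 3p − 3 ⇒ −15p = -9 ⇒ p = 3/5, and the value is (-12)·(3/5) + 6 = -6/5.
For General C: with q = P(X), equating A's and B's payoffs gives −6q = 9q − 3 ⇒ q = 1/5.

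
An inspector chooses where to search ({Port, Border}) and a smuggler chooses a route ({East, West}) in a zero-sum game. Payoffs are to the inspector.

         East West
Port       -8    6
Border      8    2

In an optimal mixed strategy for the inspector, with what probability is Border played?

7/10

Row minima: Port → -8, Border → 2; maximin = 2.
Column maxima: East → 8, West → 6; minimax = 6.
2 ≠ 6, so there is no saddle point; optimal play is mixed.
Let the inspector play Port with probability p. Expected payoff against East: (-8)p + 8(1−p) = −16p + 8; against West: 6p + 2(1−p) = 4p + 2.
Setting these equal: −16p + 8 = 4p + 2 ⇒ −20p = -6 ⇒ p = 3/10, and the value is (-16)·(3/10) + 8 = 16/5.
For the smuggler: with q = P(East), equating Port's and Border's payoffs gives −14q + 6 = 6q + 2 ⇒ q = 1/5.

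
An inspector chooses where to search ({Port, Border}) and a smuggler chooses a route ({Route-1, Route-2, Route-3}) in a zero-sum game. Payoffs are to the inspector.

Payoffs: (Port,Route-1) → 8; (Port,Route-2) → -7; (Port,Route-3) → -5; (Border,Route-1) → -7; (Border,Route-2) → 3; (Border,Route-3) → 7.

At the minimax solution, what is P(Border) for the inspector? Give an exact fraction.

Row minima: Port → -7, Border → -7; maximin = -7.
Column maxima: Route-1 → 8, Route-2 → 3, Route-3 → 7; minimax = 3.
-7 ≠ 3, so there is no saddle point; optimal play is mixed.
Route-3 is strictly dominated by Route-2 (it gives the inspector strictly more in every row), so the smuggler never plays it.
On the remaining 2×2 (Port, Border vs Route-1, Route-2):
Let the inspector play Port with probability p. Expected payoff against Route-1: 8p + (-7)(1−p) = 15p − 7; against Route-2: (-7)p + 3(1−p) = −10p + 3.
Setting these equal: 15p − 7 = −10p + 3 ⇒ 25p = 10 ⇒ p = 2/5, and the value is (15)·(2/5) − 7 = -1.
For the smuggler: with q = P(Route-1), equating Port's and Border's payoffs gives 15q − 7 = −10q + 3 ⇒ q = 2/5.

3/5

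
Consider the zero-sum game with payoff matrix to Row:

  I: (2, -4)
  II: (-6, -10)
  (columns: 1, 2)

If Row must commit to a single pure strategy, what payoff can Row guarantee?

-4

Row minima: I → -4, II → -10.
The best of these is -4.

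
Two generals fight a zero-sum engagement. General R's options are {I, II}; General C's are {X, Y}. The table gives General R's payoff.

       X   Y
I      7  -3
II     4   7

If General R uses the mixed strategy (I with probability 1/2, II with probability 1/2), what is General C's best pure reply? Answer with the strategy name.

If General C plays X, General R's expected payoff is (1/2)·7 + (1/2)·4 = 11/2.
If General C plays Y, General R's expected payoff is (1/2)·(-3) + (1/2)·7 = 2.
General C minimizes General R's payoff; the smallest is 2, so the best response is Y.

Y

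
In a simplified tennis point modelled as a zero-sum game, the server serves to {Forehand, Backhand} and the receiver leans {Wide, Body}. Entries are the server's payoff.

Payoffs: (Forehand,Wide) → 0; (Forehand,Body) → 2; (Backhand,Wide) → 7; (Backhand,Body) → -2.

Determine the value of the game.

14/11

Row minima: Forehand → 0, Backhand → -2; maximin = 0.
Column maxima: Wide → 7, Body → 2; minimax = 2.
0 ≠ 2, so there is no saddle point; optimal play is mixed.
Let the server play Forehand with probability p. Expected payoff against Wide: 0p + 7(1−p) = −7p + 7; against Body: 2p + (-2)(1−p) = 4p − 2.
Setting these equal: −7p + 7 = 4p − 2 ⇒ −11p = -9 ⇒ p = 9/11, and the value is (-7)·(9/11) + 7 = 14/11.
For the receiver: with q = P(Wide), equating Forehand's and Backhand's payoffs gives −2q + 2 = 9q − 2 ⇒ q = 4/11.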